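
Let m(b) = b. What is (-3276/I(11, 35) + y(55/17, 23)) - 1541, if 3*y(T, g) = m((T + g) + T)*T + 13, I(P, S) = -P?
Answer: -11511793/9537 ≈ -1207.1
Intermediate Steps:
y(T, g) = 13/3 + T*(g + 2*T)/3 (y(T, g) = (((T + g) + T)*T + 13)/3 = ((g + 2*T)*T + 13)/3 = (T*(g + 2*T) + 13)/3 = (13 + T*(g + 2*T))/3 = 13/3 + T*(g + 2*T)/3)
(-3276/I(11, 35) + y(55/17, 23)) - 1541 = (-3276/((-1*11)) + (13/3 + (55/17)*(23 + 2*(55/17))/3)) - 1541 = (-3276/(-11) + (13/3 + (55*(1/17))*(23 + 2*(55*(1/17)))/3)) - 1541 = (-3276*(-1/11) + (13/3 + (1/3)*(55/17)*(23 + 2*(55/17)))) - 1541 = (3276/11 + (13/3 + (1/3)*(55/17)*(23 + 110/17))) - 1541 = (3276/11 + (13/3 + (1/3)*(55/17)*(501/17))) - 1541 = (3276/11 + (13/3 + 9185/289)) - 1541 = (3276/11 + 31312/867) - 1541 = 3184724/9537 - 1541 = -11511793/9537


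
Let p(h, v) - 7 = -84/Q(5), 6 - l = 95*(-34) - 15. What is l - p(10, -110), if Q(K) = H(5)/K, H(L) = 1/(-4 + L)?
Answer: 3664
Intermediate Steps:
l = 3251 (l = 6 - (95*(-34) - 15) = 6 - (-3230 - 15) = 6 - 1*(-3245) = 6 + 3245 = 3251)
Q(K) = 1/K (Q(K) = 1/((-4 + 5)*K) = 1/(1*K) = 1/K)
p(h, v) = -413 (p(h, v) = 7 - 84/(1/5) = 7 - 84/⅕ = 7 - 84*5 = 7 - 420 = -413)
l - p(10, -110) = 3251 - 1*(-413) = 3251 + 413 = 3664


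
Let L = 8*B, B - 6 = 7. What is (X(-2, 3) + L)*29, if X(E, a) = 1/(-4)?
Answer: 12035/4 ≈ 3008.8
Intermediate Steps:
X(E, a) = -¼
B = 13 (B = 6 + 7 = 13)
L = 104 (L = 8*13 = 104)
(X(-2, 3) + L)*29 = (-¼ + 104)*29 = (415/4)*29 = 12035/4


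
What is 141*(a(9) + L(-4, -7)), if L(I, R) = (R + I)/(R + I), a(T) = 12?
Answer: 1833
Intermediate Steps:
L(I, R) = 1 (L(I, R) = (I + R)/(I + R) = 1)
141*(a(9) + L(-4, -7)) = 141*(12 + 1) = 141*13 = 1833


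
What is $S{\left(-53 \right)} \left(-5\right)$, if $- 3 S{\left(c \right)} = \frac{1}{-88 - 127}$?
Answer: $- \frac{1}{129} \approx -0.0077519$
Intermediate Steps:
$S{\left(c \right)} = \frac{1}{645}$ ($S{\left(c \right)} = - \frac{1}{3 \left(-88 - 127\right)} = - \frac{1}{3 \left(-215\right)} = \left(- \frac{1}{3}\right) \left(- \frac{1}{215}\right) = \frac{1}{645}$)
$S{\left(-53 \right)} \left(-5\right) = \frac{1}{645} \left(-5\right) = - \frac{1}{129}$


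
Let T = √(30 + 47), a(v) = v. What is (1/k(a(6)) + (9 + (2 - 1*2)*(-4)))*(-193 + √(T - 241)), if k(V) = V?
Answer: -10615/6 + 55*I*√(241 - √77)/6 ≈ -1769.2 + 139.69*I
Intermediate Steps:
T = √77 ≈ 8.7750
(1/k(a(6)) + (9 + (2 - 1*2)*(-4)))*(-193 + √(T - 241)) = (1/6 + (9 + (2 - 1*2)*(-4)))*(-193 + √(√77 - 241)) = (⅙ + (9 + (2 - 2)*(-4)))*(-193 + √(-241 + √77)) = (⅙ + (9 + 0*(-4)))*(-193 + √(-241 + √77)) = (⅙ + (9 + 0))*(-193 + √(-241 + √77)) = (⅙ + 9)*(-193 + √(-241 + √77)) = 55*(-193 + √(-241 + √77))/6 = -10615/6 + 55*√(-241 + √77)/6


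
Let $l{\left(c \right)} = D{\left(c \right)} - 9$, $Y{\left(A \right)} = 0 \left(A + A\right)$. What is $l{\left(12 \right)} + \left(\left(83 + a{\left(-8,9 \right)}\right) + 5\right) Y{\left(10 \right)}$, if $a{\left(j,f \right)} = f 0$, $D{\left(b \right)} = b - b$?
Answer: $-9$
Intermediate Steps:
$D{\left(b \right)} = 0$
$a{\left(j,f \right)} = 0$
$Y{\left(A \right)} = 0$ ($Y{\left(A \right)} = 0 \cdot 2 A = 0$)
$l{\left(c \right)} = -9$ ($l{\left(c \right)} = 0 - 9 = -9$)
$l{\left(12 \right)} + \left(\left(83 + a{\left(-8,9 \right)}\right) + 5\right) Y{\left(10 \right)} = -9 + \left(\left(83 + 0\right) + 5\right) 0 = -9 + \left(83 + 5\right) 0 = -9 + 88 \cdot 0 = -9 + 0 = -9$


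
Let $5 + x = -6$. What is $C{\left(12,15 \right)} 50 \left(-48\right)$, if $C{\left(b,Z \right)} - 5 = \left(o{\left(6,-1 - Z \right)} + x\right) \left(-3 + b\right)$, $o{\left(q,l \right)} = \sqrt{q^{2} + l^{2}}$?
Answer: $225600 - 43200 \sqrt{73} \approx -1.435 \cdot 10^{5}$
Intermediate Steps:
$x = -11$ ($x = -5 - 6 = -11$)
$o{\left(q,l \right)} = \sqrt{l^{2} + q^{2}}$
$C{\left(b,Z \right)} = 5 + \left(-11 + \sqrt{36 + \left(-1 - Z\right)^{2}}\right) \left(-3 + b\right)$ ($C{\left(b,Z \right)} = 5 + \left(\sqrt{\left(-1 - Z\right)^{2} + 6^{2}} - 11\right) \left(-3 + b\right) = 5 + \left(\sqrt{\left(-1 - Z\right)^{2} + 36} - 11\right) \left(-3 + b\right) = 5 + \left(\sqrt{36 + \left(-1 - Z\right)^{2}} - 11\right) \left(-3 + b\right) = 5 + \left(-11 + \sqrt{36 + \left(-1 - Z\right)^{2}}\right) \left(-3 + b\right)$)
$C{\left(12,15 \right)} 50 \left(-48\right) = \left(38 - 132 - 3 \sqrt{36 + \left(1 + 15\right)^{2}} + 12 \sqrt{36 + \left(1 + 15\right)^{2}}\right) 50 \left(-48\right) = \left(38 - 132 - 3 \sqrt{36 + 16^{2}} + 12 \sqrt{36 + 16^{2}}\right) 50 \left(-48\right) = \left(38 - 132 - 3 \sqrt{36 + 256} + 12 \sqrt{36 + 256}\right) 50 \left(-48\right) = \left(38 - 132 - 3 \sqrt{292} + 12 \sqrt{292}\right) 50 \left(-48\right) = \left(38 - 132 - 3 \cdot 2 \sqrt{73} + 12 \cdot 2 \sqrt{73}\right) 50 \left(-48\right) = \left(38 - 132 - 6 \sqrt{73} + 24 \sqrt{73}\right) 50 \left(-48\right) = \left(-94 + 18 \sqrt{73}\right) 50 \left(-48\right) = \left(-4700 + 900 \sqrt{73}\right) \left(-48\right) = 225600 - 43200 \sqrt{73}$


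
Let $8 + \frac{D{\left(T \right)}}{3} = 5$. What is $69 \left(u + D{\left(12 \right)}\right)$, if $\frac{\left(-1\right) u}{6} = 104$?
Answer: $-43677$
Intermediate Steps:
$u = -624$ ($u = \left(-6\right) 104 = -624$)
$D{\left(T \right)} = -9$ ($D{\left(T \right)} = -24 + 3 \cdot 5 = -24 + 15 = -9$)
$69 \left(u + D{\left(12 \right)}\right) = 69 \left(-624 - 9\right) = 69 \left(-633\right) = -43677$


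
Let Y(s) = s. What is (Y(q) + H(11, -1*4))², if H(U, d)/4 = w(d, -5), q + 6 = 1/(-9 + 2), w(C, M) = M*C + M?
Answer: 142129/49 ≈ 2900.6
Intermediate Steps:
w(C, M) = M + C*M (w(C, M) = C*M + M = M + C*M)
q = -43/7 (q = -6 + 1/(-9 + 2) = -6 + 1/(-7) = -6 - ⅐ = -43/7 ≈ -6.1429)
H(U, d) = -20 - 20*d (H(U, d) = 4*(-5*(1 + d)) = 4*(-5 - 5*d) = -20 - 20*d)
(Y(q) + H(11, -1*4))² = (-43/7 + (-20 - (-20)*4))² = (-43/7 + (-20 - 20*(-4)))² = (-43/7 + (-20 + 80))² = (-43/7 + 60)² = (377/7)² = 142129/49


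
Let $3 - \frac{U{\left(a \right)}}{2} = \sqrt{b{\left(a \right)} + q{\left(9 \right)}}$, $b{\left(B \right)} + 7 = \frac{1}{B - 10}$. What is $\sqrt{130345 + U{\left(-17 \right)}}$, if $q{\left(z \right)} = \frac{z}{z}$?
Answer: $\frac{\sqrt{1173159 - 2 i \sqrt{489}}}{3} \approx 361.04 - 0.0068054 i$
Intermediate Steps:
$q{\left(z \right)} = 1$
$b{\left(B \right)} = -7 + \frac{1}{-10 + B}$ ($b{\left(B \right)} = -7 + \frac{1}{B - 10} = -7 + \frac{1}{-10 + B}$)
$U{\left(a \right)} = 6 - 2 \sqrt{1 + \frac{71 - 7 a}{-10 + a}}$ ($U{\left(a \right)} = 6 - 2 \sqrt{\frac{71 - 7 a}{-10 + a} + 1} = 6 - 2 \sqrt{1 + \frac{71 - 7 a}{-10 + a}}$)
$\sqrt{130345 + U{\left(-17 \right)}} = \sqrt{130345 + \left(6 - 2 \sqrt{- \frac{-61 + 6 \left(-17\right)}{-10 - 17}}\right)} = \sqrt{130345 + \left(6 - 2 \sqrt{- \frac{-61 - 102}{-27}}\right)} = \sqrt{130345 + \left(6 - 2 \sqrt{\left(-1\right) \left(- \frac{1}{27}\right) \left(-163\right)}\right)} = \sqrt{130345 + \left(6 - 2 \sqrt{- \frac{163}{27}}\right)} = \sqrt{130345 + \left(6 - 2 \frac{i \sqrt{489}}{9}\right)} = \sqrt{130345 + \left(6 - \frac{2 i \sqrt{489}}{9}\right)} = \sqrt{130351 - \frac{2 i \sqrt{489}}{9}}$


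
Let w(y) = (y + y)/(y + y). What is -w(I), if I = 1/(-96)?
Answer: -1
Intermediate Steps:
I = -1/96 ≈ -0.010417
w(y) = 1 (w(y) = (2*y)/((2*y)) = (2*y)*(1/(2*y)) = 1)
-w(I) = -1*1 = -1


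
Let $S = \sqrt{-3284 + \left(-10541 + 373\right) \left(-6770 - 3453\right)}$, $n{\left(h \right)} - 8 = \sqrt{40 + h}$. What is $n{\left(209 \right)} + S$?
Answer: $8 + \sqrt{249} + 2 \sqrt{25986045} \approx 10219.0$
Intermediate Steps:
$n{\left(h \right)} = 8 + \sqrt{40 + h}$
$S = 2 \sqrt{25986045}$ ($S = \sqrt{-3284 - -103947464} = \sqrt{-3284 + 103947464} = \sqrt{103944180} = 2 \sqrt{25986045} \approx 10195.0$)
$n{\left(209 \right)} + S = \left(8 + \sqrt{40 + 209}\right) + 2 \sqrt{25986045} = \left(8 + \sqrt{249}\right) + 2 \sqrt{25986045} = 8 + \sqrt{249} + 2 \sqrt{25986045}$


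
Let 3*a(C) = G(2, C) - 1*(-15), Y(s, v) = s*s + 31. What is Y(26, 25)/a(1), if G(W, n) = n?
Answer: 2121/16 ≈ 132.56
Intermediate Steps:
Y(s, v) = 31 + s² (Y(s, v) = s² + 31 = 31 + s²)
a(C) = 5 + C/3 (a(C) = (C - 1*(-15))/3 = (C + 15)/3 = (15 + C)/3 = 5 + C/3)
Y(26, 25)/a(1) = (31 + 26²)/(5 + (⅓)*1) = (31 + 676)/(5 + ⅓) = 707/(16/3) = 707*(3/16) = 2121/16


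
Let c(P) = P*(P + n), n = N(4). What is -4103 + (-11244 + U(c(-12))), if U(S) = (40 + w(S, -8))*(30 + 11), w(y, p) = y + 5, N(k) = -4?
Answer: -5630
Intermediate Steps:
n = -4
w(y, p) = 5 + y
c(P) = P*(-4 + P) (c(P) = P*(P - 4) = P*(-4 + P))
U(S) = 1845 + 41*S (U(S) = (40 + (5 + S))*(30 + 11) = (45 + S)*41 = 1845 + 41*S)
-4103 + (-11244 + U(c(-12))) = -4103 + (-11244 + (1845 + 41*(-12*(-4 - 12)))) = -4103 + (-11244 + (1845 + 41*(-12*(-16)))) = -4103 + (-11244 + (1845 + 41*192)) = -4103 + (-11244 + (1845 + 7872)) = -4103 + (-11244 + 9717) = -4103 - 1527 = -5630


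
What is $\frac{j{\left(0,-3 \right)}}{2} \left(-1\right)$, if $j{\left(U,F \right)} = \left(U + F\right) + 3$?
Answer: $0$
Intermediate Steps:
$j{\left(U,F \right)} = 3 + F + U$ ($j{\left(U,F \right)} = \left(F + U\right) + 3 = 3 + F + U$)
$\frac{j{\left(0,-3 \right)}}{2} \left(-1\right) = \frac{3 - 3 + 0}{2} \left(-1\right) = 0 \cdot \frac{1}{2} \left(-1\right) = 0 \left(-1\right) = 0$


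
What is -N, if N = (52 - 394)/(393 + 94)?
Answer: 342/487 ≈ 0.70226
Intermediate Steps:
N = -342/487 ≈ -0.70226
-N = -1*(-342/487) = 342/487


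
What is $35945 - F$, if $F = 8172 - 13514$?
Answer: $41287$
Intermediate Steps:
$F = -5342$
$35945 - F = 35945 - -5342 = 35945 + 5342 = 41287$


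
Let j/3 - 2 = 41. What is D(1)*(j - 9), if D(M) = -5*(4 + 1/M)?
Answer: -3000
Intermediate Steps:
j = 129 (j = 6 + 3*41 = 6 + 123 = 129)
D(M) = -20 - 5/M
D(1)*(j - 9) = (-20 - 5/1)*(129 - 9) = (-20 - 5*1)*120 = (-20 - 5)*120 = -25*120 = -3000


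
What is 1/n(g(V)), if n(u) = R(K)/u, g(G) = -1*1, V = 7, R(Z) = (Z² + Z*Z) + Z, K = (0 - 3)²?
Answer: -1/171 ≈ -0.0058480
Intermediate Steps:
K = 9 (K = (-3)² = 9)
R(Z) = Z + 2*Z² (R(Z) = (Z² + Z²) + Z = 2*Z² + Z = Z + 2*Z²)
g(G) = -1
n(u) = 171/u (n(u) = (9*(1 + 2*9))/u = (9*(1 + 18))/u = (9*19)/u = 171/u)
1/n(g(V)) = 1/(171/(-1)) = 1/(171*(-1)) = 1/(-171) = -1/171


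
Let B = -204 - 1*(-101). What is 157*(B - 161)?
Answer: -41448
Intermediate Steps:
B = -103 (B = -204 + 101 = -103)
157*(B - 161) = 157*(-103 - 161) = 157*(-264) = -41448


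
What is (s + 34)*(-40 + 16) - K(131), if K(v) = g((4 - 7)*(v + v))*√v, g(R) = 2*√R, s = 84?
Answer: -2832 - 262*I*√6 ≈ -2832.0 - 641.77*I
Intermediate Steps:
K(v) = 2*√6*√v*√(-v) (K(v) = (2*√((4 - 7)*(v + v)))*√v = (2*√(-6*v))*√v = (2*(√6*√(-v)))*√v = (2*√6*√(-v))*√v = 2*√6*√v*√(-v))
(s + 34)*(-40 + 16) - K(131) = (84 + 34)*(-40 + 16) - 2*√6*√131*√(-1*131) = 118*(-24) - 2*√6*√131*√(-131) = -2832 - 2*√6*√131*I*√131 = -2832 - 262*I*√6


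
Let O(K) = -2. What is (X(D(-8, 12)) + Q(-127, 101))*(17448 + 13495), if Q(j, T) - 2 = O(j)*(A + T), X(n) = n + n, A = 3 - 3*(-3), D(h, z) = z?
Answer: -6188600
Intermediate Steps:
A = 12 (A = 3 + 9 = 12)
X(n) = 2*n
Q(j, T) = -22 - 2*T (Q(j, T) = 2 - 2*(12 + T) = 2 + (-24 - 2*T) = -22 - 2*T)
(X(D(-8, 12)) + Q(-127, 101))*(17448 + 13495) = (2*12 + (-22 - 2*101))*(17448 + 13495) = (24 + (-22 - 202))*30943 = (24 - 224)*30943 = -200*30943 = -6188600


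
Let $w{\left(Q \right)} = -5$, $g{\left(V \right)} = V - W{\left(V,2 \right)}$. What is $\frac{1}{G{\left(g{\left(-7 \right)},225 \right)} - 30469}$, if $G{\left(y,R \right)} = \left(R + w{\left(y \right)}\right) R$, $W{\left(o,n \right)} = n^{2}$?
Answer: $\frac{1}{19031} \approx 5.2546 \cdot 10^{-5}$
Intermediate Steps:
$g{\left(V \right)} = -4 + V$ ($g{\left(V \right)} = V - 2^{2} = V - 4 = -4 + V$)
$G{\left(y,R \right)} = R \left(-5 + R\right)$ ($G{\left(y,R \right)} = \left(R - 5\right) R = \left(-5 + R\right) R = R \left(-5 + R\right)$)
$\frac{1}{G{\left(g{\left(-7 \right)},225 \right)} - 30469} = \frac{1}{225 \left(-5 + 225\right) - 30469} = \frac{1}{225 \cdot 220 - 30469} = \frac{1}{49500 - 30469} = \frac{1}{19031}$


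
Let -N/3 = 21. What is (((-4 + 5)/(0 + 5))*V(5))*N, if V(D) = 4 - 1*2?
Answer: -126/5 ≈ -25.200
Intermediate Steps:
V(D) = 2 (V(D) = 4 - 2 = 2)
N = -63 (N = -3*21 = -63)
(((-4 + 5)/(0 + 5))*V(5))*N = (((-4 + 5)/(0 + 5))*2)*(-63) = ((1/5)*2)*(-63) = (2/5)*(-63) = -126/5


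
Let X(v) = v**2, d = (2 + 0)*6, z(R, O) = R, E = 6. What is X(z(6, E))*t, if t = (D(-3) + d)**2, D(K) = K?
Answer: 2916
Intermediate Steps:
d = 12 (d = 2*6 = 12)
t = 81 (t = (-3 + 12)**2 = 9**2 = 81)
X(z(6, E))*t = 6**2*81 = 36*81 = 2916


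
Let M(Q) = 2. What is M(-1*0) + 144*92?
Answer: 13250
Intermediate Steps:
M(-1*0) + 144*92 = 2 + 144*92 = 2 + 13248 = 13250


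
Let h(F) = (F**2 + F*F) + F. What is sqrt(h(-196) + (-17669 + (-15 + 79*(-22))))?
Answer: sqrt(57214) ≈ 239.19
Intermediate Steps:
h(F) = F + 2*F**2 (h(F) = (F**2 + F**2) + F = 2*F**2 + F = F + 2*F**2)
sqrt(h(-196) + (-17669 + (-15 + 79*(-22)))) = sqrt(-196*(1 + 2*(-196)) + (-17669 + (-15 + 79*(-22)))) = sqrt(-196*(1 - 392) + (-17669 + (-15 - 1738))) = sqrt(-196*(-391) + (-17669 - 1753)) = sqrt(76636 - 19422) = sqrt(57214)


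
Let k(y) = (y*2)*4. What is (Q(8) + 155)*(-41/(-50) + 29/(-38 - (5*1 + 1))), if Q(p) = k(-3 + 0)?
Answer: 23187/1100 ≈ 21.079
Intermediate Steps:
k(y) = 8*y (k(y) = (2*y)*4 = 8*y)
Q(p) = -24 (Q(p) = 8*(-3 + 0) = 8*(-3) = -24)
(Q(8) + 155)*(-41/(-50) + 29/(-38 - (5*1 + 1))) = (-24 + 155)*(-41/(-50) + 29/(-38 - (5*1 + 1))) = 131*(-41*(-1/50) + 29/(-38 - (5 + 1))) = 131*(41/50 + 29/(-38 - 1*6)) = 131*(41/50 + 29/(-38 - 6)) = 131*(41/50 + 29/(-44)) = 131*(41/50 + 29*(-1/44)) = 131*(41/50 - 29/44) = 131*(177/1100) = 23187/1100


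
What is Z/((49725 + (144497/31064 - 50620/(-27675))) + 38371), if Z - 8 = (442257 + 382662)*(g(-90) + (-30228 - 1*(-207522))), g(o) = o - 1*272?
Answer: 25095317585168967840/15148273569871 ≈ 1.6566e+6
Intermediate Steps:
g(o) = -272 + o (g(o) = o - 272 = -272 + o)
Z = 145954568516 (Z = 8 + (442257 + 382662)*((-272 - 90) + (-30228 - 1*(-207522))) = 8 + 824919*(-362 + (-30228 + 207522)) = 8 + 824919*(-362 + 177294) = 8 + 824919*176932 = 8 + 145954568508 = 145954568516)
Z/((49725 + (144497/31064 - 50620/(-27675))) + 38371) = 145954568516/((49725 + (144497/31064 - 50620/(-27675))) + 38371) = 145954568516/((49725 + (144497*(1/31064) - 50620*(-1/27675))) + 38371) = 145954568516/((49725 + (144497/31064 + 10124/5535)) + 38371) = 145954568516/((49725 + 1114282831/171939240) + 38371) = 145954568516/(8550792991831/171939240 + 38371) = 145954568516/(15148273569871/171939240) = 145954568516*(171939240/15148273569871) = 25095317585168967840/15148273569871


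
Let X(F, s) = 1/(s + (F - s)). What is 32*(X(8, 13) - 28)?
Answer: -892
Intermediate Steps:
X(F, s) = 1/F
32*(X(8, 13) - 28) = 32*(1/8 - 28) = 32*(⅛ - 28) = 32*(-223/8) = -892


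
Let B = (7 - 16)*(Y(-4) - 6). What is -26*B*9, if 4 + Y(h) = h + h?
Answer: -37908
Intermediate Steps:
Y(h) = -4 + 2*h (Y(h) = -4 + (h + h) = -4 + 2*h)
B = 162 (B = (7 - 16)*((-4 + 2*(-4)) - 6) = -9*((-4 - 8) - 6) = -9*(-12 - 6) = -9*(-18) = 162)
-26*B*9 = -26*162*9 = -4212*9 = -37908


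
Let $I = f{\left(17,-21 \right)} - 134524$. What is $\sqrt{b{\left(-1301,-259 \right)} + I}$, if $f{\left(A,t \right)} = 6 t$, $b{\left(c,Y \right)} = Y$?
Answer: $i \sqrt{134909} \approx 367.3 i$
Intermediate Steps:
$I = -134650$ ($I = 6 \left(-21\right) - 134524 = -126 - 134524 = -134650$)
$\sqrt{b{\left(-1301,-259 \right)} + I} = \sqrt{-259 - 134650} = \sqrt{-134909} = i \sqrt{134909}$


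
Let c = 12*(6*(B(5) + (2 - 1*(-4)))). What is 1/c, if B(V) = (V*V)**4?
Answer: 1/28125432 ≈ 3.5555e-8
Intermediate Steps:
B(V) = V**8 (B(V) = (V**2)**4 = V**8)
c = 28125432 (c = 12*(6*(5**8 + (2 - 1*(-4)))) = 12*(6*(390625 + (2 + 4))) = 12*(6*(390625 + 6)) = 12*(6*390631) = 12*2343786 = 28125432)
1/c = 1/28125432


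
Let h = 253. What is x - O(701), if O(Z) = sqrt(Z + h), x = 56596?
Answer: 56596 - 3*sqrt(106) ≈ 56565.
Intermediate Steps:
O(Z) = sqrt(253 + Z) (O(Z) = sqrt(Z + 253) = sqrt(253 + Z))
x - O(701) = 56596 - sqrt(253 + 701) = 56596 - sqrt(954) = 56596 - 3*sqrt(106)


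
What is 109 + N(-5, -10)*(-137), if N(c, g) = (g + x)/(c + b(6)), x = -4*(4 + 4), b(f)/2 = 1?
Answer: -1809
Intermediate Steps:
b(f) = 2 (b(f) = 2*1 = 2)
x = -32 (x = -4*8 = -32)
N(c, g) = (-32 + g)/(2 + c) (N(c, g) = (g - 32)/(c + 2) = (-32 + g)/(2 + c))
109 + N(-5, -10)*(-137) = 109 + ((-32 - 10)/(2 - 5))*(-137) = 109 + (-42/(-3))*(-137) = 109 - ⅓*(-42)*(-137) = 109 + 14*(-137) = 109 - 1918 = -1809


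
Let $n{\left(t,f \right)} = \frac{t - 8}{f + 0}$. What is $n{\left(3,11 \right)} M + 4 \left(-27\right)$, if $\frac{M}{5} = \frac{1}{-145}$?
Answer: $- \frac{34447}{319} \approx -107.98$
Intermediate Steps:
$M = - \frac{1}{29}$ ($M = \frac{5}{-145} = 5 \left(- \frac{1}{145}\right) = - \frac{1}{29} \approx -0.034483$)
$n{\left(t,f \right)} = \frac{-8 + t}{f}$
$n{\left(3,11 \right)} M + 4 \left(-27\right) = \frac{-8 + 3}{11} \left(- \frac{1}{29}\right) + 4 \left(-27\right) = \frac{1}{11} \left(-5\right) \left(- \frac{1}{29}\right) - 108 = \left(- \frac{5}{11}\right) \left(- \frac{1}{29}\right) - 108 = \frac{5}{319} - 108 = - \frac{34447}{319}$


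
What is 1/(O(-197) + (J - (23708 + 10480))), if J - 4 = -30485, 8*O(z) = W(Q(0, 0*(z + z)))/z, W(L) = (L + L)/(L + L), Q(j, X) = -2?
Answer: -1576/101918345 ≈ -1.5463e-5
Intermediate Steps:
W(L) = 1 (W(L) = (2*L)/((2*L)) = (2*L)*(1/(2*L)) = 1)
O(z) = 1/(8*z) (O(z) = (1/z)/8 = 1/(8*z))
J = -30481 (J = 4 - 30485 = -30481)
1/(O(-197) + (J - (23708 + 10480))) = 1/((1/8)/(-197) + (-30481 - (23708 + 10480))) = 1/((1/8)*(-1/197) + (-30481 - 1*34188)) = 1/(-1/1576 + (-30481 - 34188)) = 1/(-1/1576 - 64669) = 1/(-101918345/1576) = -1576/101918345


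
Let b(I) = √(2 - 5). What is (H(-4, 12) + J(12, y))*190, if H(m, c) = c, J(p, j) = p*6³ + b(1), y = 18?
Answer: 494760 + 190*I*√3 ≈ 4.9476e+5 + 329.09*I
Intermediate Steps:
b(I) = I*√3 (b(I) = √(-3) = I*√3)
J(p, j) = 216*p + I*√3 (J(p, j) = p*6³ + I*√3 = p*216 + I*√3 = 216*p + I*√3)
(H(-4, 12) + J(12, y))*190 = (12 + (216*12 + I*√3))*190 = (12 + (2592 + I*√3))*190 = (2604 + I*√3)*190 = 494760 + 190*I*√3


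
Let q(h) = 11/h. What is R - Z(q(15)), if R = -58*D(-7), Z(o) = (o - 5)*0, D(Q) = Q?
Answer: 406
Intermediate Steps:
Z(o) = 0 (Z(o) = (-5 + o)*0 = 0)
R = 406 (R = -58*(-7) = 406)
R - Z(q(15)) = 406 - 1*0 = 406 + 0 = 406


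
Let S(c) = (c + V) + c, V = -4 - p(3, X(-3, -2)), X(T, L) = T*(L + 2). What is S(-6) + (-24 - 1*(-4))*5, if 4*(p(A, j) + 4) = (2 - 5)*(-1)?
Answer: -451/4 ≈ -112.75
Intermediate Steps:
X(T, L) = T*(2 + L)
p(A, j) = -13/4 (p(A, j) = -4 + ((2 - 5)*(-1))/4 = -4 + (-3*(-1))/4 = -4 + (¼)*3 = -4 + ¾ = -13/4)
V = -¾ (V = -4 - 1*(-13/4) = -4 + 13/4 = -¾ ≈ -0.75000)
S(c) = -¾ + 2*c (S(c) = (c - ¾) + c = (-¾ + c) + c = -¾ + 2*c)
S(-6) + (-24 - 1*(-4))*5 = (-¾ + 2*(-6)) + (-24 - 1*(-4))*5 = (-¾ - 12) + (-24 + 4)*5 = -51/4 - 20*5 = -51/4 - 100 = -451/4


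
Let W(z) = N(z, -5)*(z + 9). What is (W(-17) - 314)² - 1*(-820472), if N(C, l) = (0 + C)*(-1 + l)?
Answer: 2097372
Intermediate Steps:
N(C, l) = C*(-1 + l)
W(z) = -6*z*(9 + z) (W(z) = (z*(-1 - 5))*(z + 9) = (z*(-6))*(9 + z) = (-6*z)*(9 + z) = -6*z*(9 + z))
(W(-17) - 314)² - 1*(-820472) = (-6*(-17)*(9 - 17) - 314)² - 1*(-820472) = (-6*(-17)*(-8) - 314)² + 820472 = (-816 - 314)² + 820472 = (-1130)² + 820472 = 1276900 + 820472 = 2097372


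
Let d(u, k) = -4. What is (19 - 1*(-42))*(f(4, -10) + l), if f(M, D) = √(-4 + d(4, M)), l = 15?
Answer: 915 + 122*I*√2 ≈ 915.0 + 172.53*I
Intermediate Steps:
f(M, D) = 2*I*√2 (f(M, D) = √(-4 - 4) = √(-8) = 2*I*√2)
(19 - 1*(-42))*(f(4, -10) + l) = (19 - 1*(-42))*(2*I*√2 + 15) = (19 + 42)*(15 + 2*I*√2) = 61*(15 + 2*I*√2) = 915 + 122*I*√2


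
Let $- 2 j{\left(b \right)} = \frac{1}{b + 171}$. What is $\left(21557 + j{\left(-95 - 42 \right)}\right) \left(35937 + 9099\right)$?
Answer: $\frac{16504286625}{17} \approx 9.7084 \cdot 10^{8}$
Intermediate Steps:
$j{\left(b \right)} = - \frac{1}{2 \left(171 + b\right)}$ ($j{\left(b \right)} = - \frac{1}{2 \left(b + 171\right)} = - \frac{1}{2 \left(171 + b\right)}$)
$\left(21557 + j{\left(-95 - 42 \right)}\right) \left(35937 + 9099\right) = \left(21557 - \frac{1}{342 + 2 \left(-95 - 42\right)}\right) \left(35937 + 9099\right) = \left(21557 - \frac{1}{342 + 2 \left(-95 - 42\right)}\right) 45036 = \left(21557 - \frac{1}{342 + 2 \left(-137\right)}\right) 45036 = \left(21557 - \frac{1}{342 - 274}\right) 45036 = \left(21557 - \frac{1}{68}\right) 45036 = \frac{1465875}{68} \cdot 45036 = \frac{16504286625}{17}$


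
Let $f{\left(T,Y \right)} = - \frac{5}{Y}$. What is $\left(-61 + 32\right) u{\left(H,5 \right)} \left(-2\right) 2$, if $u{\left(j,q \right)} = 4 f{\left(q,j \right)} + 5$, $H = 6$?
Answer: $\frac{580}{3} \approx 193.33$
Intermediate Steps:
$u{\left(j,q \right)} = 5 - \frac{20}{j}$ ($u{\left(j,q \right)} = 4 \left(- \frac{5}{j}\right) + 5 = - \frac{20}{j} + 5 = 5 - \frac{20}{j}$)
$\left(-61 + 32\right) u{\left(H,5 \right)} \left(-2\right) 2 = \left(-61 + 32\right) \left(5 - \frac{20}{6}\right) \left(-2\right) 2 = - 29 \left(5 - \frac{10}{3}\right) \left(-2\right) 2 = - 29 \cdot \frac{5}{3} \left(-2\right) 2 = - 29 \left(\left(- \frac{10}{3}\right) 2\right) = \left(-29\right) \left(- \frac{20}{3}\right) = \frac{580}{3}$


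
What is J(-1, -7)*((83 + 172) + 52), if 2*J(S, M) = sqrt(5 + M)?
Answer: 307*I*sqrt(2)/2 ≈ 217.08*I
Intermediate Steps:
J(S, M) = sqrt(5 + M)/2
J(-1, -7)*((83 + 172) + 52) = (sqrt(5 - 7)/2)*((83 + 172) + 52) = (sqrt(-2)/2)*(255 + 52) = ((I*sqrt(2))/2)*307 = (I*sqrt(2)/2)*307 = 307*I*sqrt(2)/2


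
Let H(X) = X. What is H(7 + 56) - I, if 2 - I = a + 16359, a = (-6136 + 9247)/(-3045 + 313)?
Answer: 44856329/2732 ≈ 16419.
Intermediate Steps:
a = -3111/2732 (a = 3111/(-2732) = 3111*(-1/2732) = -3111/2732 ≈ -1.1387)
I = -44684213/2732 (I = 2 - (-3111/2732 + 16359) = 2 - 1*44689677/2732 = 2 - 44689677/2732 = -44684213/2732 ≈ -16356.)
H(7 + 56) - I = (7 + 56) - 1*(-44684213/2732) = 63 + 44684213/2732 = 44856329/2732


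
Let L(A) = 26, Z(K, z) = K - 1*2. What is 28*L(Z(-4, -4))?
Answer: 728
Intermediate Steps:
Z(K, z) = -2 + K (Z(K, z) = K - 2 = -2 + K)
28*L(Z(-4, -4)) = 28*26 = 728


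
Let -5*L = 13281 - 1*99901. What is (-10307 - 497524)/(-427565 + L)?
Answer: 169277/136747 ≈ 1.2379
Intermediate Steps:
L = 17324 (L = -(13281 - 1*99901)/5 = -(13281 - 99901)/5 = -1/5*(-86620) = 17324)
(-10307 - 497524)/(-427565 + L) = (-10307 - 497524)/(-427565 + 17324) = -507831/(-410241) = -507831*(-1/410241) = 169277/136747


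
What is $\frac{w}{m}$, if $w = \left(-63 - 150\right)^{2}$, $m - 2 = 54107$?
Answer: $\frac{45369}{54109} \approx 0.83847$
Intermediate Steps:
$m = 54109$ ($m = 2 + 54107 = 54109$)
$w = 45369$ ($w = \left(-213\right)^{2} = 45369$)
$\frac{w}{m} = \frac{45369}{54109}$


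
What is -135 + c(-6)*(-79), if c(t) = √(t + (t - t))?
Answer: -135 - 79*I*√6 ≈ -135.0 - 193.51*I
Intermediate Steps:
c(t) = √t (c(t) = √(t + 0) = √t)
-135 + c(-6)*(-79) = -135 + √(-6)*(-79) = -135 + (I*√6)*(-79) = -135 - 79*I*√6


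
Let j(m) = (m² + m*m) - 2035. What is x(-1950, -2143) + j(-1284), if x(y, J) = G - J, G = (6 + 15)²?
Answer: 3297861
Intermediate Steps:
G = 441 (G = 21² = 441)
j(m) = -2035 + 2*m² (j(m) = (m² + m²) - 2035 = 2*m² - 2035 = -2035 + 2*m²)
x(y, J) = 441 - J
x(-1950, -2143) + j(-1284) = (441 - 1*(-2143)) + (-2035 + 2*(-1284)²) = (441 + 2143) + (-2035 + 2*1648656) = 2584 + (-2035 + 3297312) = 2584 + 3295277 = 3297861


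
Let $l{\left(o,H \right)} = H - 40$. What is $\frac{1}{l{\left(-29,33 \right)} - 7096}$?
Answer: $- \frac{1}{7103} \approx -0.00014079$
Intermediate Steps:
$l{\left(o,H \right)} = -40 + H$
$\frac{1}{l{\left(-29,33 \right)} - 7096} = \frac{1}{\left(-40 + 33\right) - 7096} = \frac{1}{-7 - 7096} = \frac{1}{-7103} = - \frac{1}{7103}$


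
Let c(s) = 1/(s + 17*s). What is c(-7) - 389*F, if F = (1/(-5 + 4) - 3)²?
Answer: -784225/126 ≈ -6224.0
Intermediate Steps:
c(s) = 1/(18*s)
F = 16 (F = (1/(-1) - 3)² = (-1 - 3)² = (-4)² = 16)
c(-7) - 389*F = (1/18)/(-7) - 389*16 = (1/18)*(-⅐) - 6224 = -1/126 - 6224 = -784225/126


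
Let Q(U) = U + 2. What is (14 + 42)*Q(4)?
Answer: 336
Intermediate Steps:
Q(U) = 2 + U
(14 + 42)*Q(4) = (14 + 42)*(2 + 4) = 56*6 = 336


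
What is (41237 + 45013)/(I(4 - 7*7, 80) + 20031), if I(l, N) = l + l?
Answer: 1250/289 ≈ 4.3253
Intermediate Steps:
I(l, N) = 2*l
(41237 + 45013)/(I(4 - 7*7, 80) + 20031) = (41237 + 45013)/(2*(4 - 7*7) + 20031) = 86250/(2*(4 - 49) + 20031) = 86250/(2*(-45) + 20031) = 86250/(-90 + 20031) = 86250/19941 = 86250*(1/19941) = 1250/289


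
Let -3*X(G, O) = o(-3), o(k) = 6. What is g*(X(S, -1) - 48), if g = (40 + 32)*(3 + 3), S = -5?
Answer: -21600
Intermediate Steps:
X(G, O) = -2 (X(G, O) = -⅓*6 = -2)
g = 432 (g = 72*6 = 432)
g*(X(S, -1) - 48) = 432*(-2 - 48) = 432*(-50) = -21600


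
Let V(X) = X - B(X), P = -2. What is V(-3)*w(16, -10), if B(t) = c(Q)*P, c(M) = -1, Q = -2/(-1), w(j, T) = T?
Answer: 50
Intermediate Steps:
Q = 2 (Q = -2*(-1) = 2)
B(t) = 2 (B(t) = -1*(-2) = 2)
V(X) = -2 + X (V(X) = X - 1*2 = X - 2 = -2 + X)
V(-3)*w(16, -10) = (-2 - 3)*(-10) = -5*(-10) = 50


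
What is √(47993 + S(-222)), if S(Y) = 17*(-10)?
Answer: √47823 ≈ 218.68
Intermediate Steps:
S(Y) = -170
√(47993 + S(-222)) = √(47993 - 170) = √47823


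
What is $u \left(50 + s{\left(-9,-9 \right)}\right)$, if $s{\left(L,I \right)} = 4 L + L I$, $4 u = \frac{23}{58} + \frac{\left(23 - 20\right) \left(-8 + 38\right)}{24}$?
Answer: $\frac{45695}{464} \approx 98.481$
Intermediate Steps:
$u = \frac{481}{464}$ ($u = \frac{\frac{23}{58} + \frac{\left(23 - 20\right) \left(-8 + 38\right)}{24}}{4} = \frac{23 \cdot \frac{1}{58} + 3 \cdot 30 \cdot \frac{1}{24}}{4} = \frac{\frac{23}{58} + 90 \cdot \frac{1}{24}}{4} = \frac{\frac{23}{58} + \frac{15}{4}}{4} = \frac{1}{4} \cdot \frac{481}{116} = \frac{481}{464} \approx 1.0366$)
$s{\left(L,I \right)} = 4 L + I L$
$u \left(50 + s{\left(-9,-9 \right)}\right) = \frac{481 \left(50 - 9 \left(4 - 9\right)\right)}{464} = \frac{481 \left(50 - -45\right)}{464} = \frac{481 \left(50 + 45\right)}{464} = \frac{481}{464} \cdot 95 = \frac{45695}{464}$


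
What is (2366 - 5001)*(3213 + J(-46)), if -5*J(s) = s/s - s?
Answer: -8441486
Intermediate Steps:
J(s) = -⅕ + s/5 (J(s) = -(s/s - s)/5 = -(1 - s)/5 = -⅕ + s/5)
(2366 - 5001)*(3213 + J(-46)) = (2366 - 5001)*(3213 + (-⅕ + (⅕)*(-46))) = -2635*(3213 + (-⅕ - 46/5)) = -2635*(3213 - 47/5) = -2635*16018/5 = -8441486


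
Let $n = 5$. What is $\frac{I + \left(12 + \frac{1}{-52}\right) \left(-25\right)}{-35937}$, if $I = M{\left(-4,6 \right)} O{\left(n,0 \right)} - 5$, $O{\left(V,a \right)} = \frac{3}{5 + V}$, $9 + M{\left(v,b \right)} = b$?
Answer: $\frac{7219}{849420} \approx 0.0084987$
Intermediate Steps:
$M{\left(v,b \right)} = -9 + b$
$I = - \frac{59}{10}$ ($I = \left(-9 + 6\right) \frac{3}{5 + 5} - 5 = - 3 \cdot \frac{3}{10} - 5 = - 3 \cdot 3 \cdot \frac{1}{10} - 5 = \left(-3\right) \frac{3}{10} - 5 = - \frac{9}{10} - 5 = - \frac{59}{10} \approx -5.9$)
$\frac{I + \left(12 + \frac{1}{-52}\right) \left(-25\right)}{-35937} = \frac{- \frac{59}{10} + \left(12 + \frac{1}{-52}\right) \left(-25\right)}{-35937} = \left(- \frac{59}{10} + \left(12 - \frac{1}{52}\right) \left(-25\right)\right) \left(- \frac{1}{35937}\right) = \left(- \frac{59}{10} + \frac{623}{52} \left(-25\right)\right) \left(- \frac{1}{35937}\right) = \left(- \frac{59}{10} - \frac{15575}{52}\right) \left(- \frac{1}{35937}\right) = \left(- \frac{79409}{260}\right) \left(- \frac{1}{35937}\right) = \frac{7219}{849420}$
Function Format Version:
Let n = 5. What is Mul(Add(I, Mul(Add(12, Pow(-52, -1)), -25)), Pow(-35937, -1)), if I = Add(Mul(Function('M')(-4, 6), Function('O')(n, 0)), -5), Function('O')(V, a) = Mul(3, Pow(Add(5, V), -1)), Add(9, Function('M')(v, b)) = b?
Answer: Rational(7219, 849420) ≈ 0.0084987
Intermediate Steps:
Function('M')(v, b) = Add(-9, b)
I = Rational(-59, 10) (I = Add(Mul(Add(-9, 6), Mul(3, Pow(Add(5, 5), -1))), -5) = Add(Mul(-3, Mul(3, Pow(10, -1))), -5) = Add(Mul(-3, Mul(3, Rational(1, 10))), -5) = Add(Mul(-3, Rational(3, 10)), -5) = Add(Rational(-9, 10), -5) = Rational(-59, 10) ≈ -5.9000)
Mul(Add(I, Mul(Add(12, Pow(-52, -1)), -25)), Pow(-35937, -1)) = Mul(Add(Rational(-59, 10), Mul(Add(12, Pow(-52, -1)), -25)), Pow(-35937, -1)) = Mul(Add(Rational(-59, 10), Mul(Add(12, Rational(-1, 52)), -25)), Rational(-1, 35937)) = Mul(Add(Rational(-59, 10), Mul(Rational(623, 52), -25)), Rational(-1, 35937)) = Mul(Add(Rational(-59, 10), Rational(-15575, 52)), Rational(-1, 35937)) = Mul(Rational(-79409, 260), Rational(-1, 35937)) = Rational(7219, 849420)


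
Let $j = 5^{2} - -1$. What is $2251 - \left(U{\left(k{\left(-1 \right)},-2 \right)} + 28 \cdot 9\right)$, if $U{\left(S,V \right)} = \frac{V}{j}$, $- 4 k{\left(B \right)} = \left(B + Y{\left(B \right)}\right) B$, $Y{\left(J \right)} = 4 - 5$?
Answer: $\frac{25988}{13} \approx 1999.1$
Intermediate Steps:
$j = 26$ ($j = 25 + 1 = 26$)
$Y{\left(J \right)} = -1$ ($Y{\left(J \right)} = 4 - 5 = -1$)
$k{\left(B \right)} = - \frac{B \left(-1 + B\right)}{4}$ ($k{\left(B \right)} = - \frac{\left(B - 1\right) B}{4} = - \frac{\left(-1 + B\right) B}{4} = - \frac{B \left(-1 + B\right)}{4}$)
$U{\left(S,V \right)} = \frac{V}{26}$
$2251 - \left(U{\left(k{\left(-1 \right)},-2 \right)} + 28 \cdot 9\right) = 2251 - \left(\frac{1}{26} \left(-2\right) + 28 \cdot 9\right) = 2251 - \left(- \frac{1}{13} + 252\right) = 2251 - \frac{3275}{13} = \frac{25988}{13}$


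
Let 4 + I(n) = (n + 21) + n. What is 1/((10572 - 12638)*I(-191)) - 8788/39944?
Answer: -414181436/1882585685 ≈ -0.22001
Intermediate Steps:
I(n) = 17 + 2*n (I(n) = -4 + ((n + 21) + n) = -4 + ((21 + n) + n) = -4 + (21 + 2*n) = 17 + 2*n)
1/((10572 - 12638)*I(-191)) - 8788/39944 = 1/((10572 - 12638)*(17 + 2*(-191))) - 8788/39944 = 1/((-2066)*(17 - 382)) - 8788*1/39944 = -1/2066/(-365) - 2197/9986 = -1/2066*(-1/365) - 2197/9986 = 1/754090 - 2197/9986 = -414181436/1882585685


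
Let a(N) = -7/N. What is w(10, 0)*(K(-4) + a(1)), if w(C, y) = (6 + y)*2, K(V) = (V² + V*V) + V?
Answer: 252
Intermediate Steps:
K(V) = V + 2*V² (K(V) = (V² + V²) + V = 2*V² + V = V + 2*V²)
w(C, y) = 12 + 2*y
w(10, 0)*(K(-4) + a(1)) = (12 + 2*0)*(-4*(1 + 2*(-4)) - 7/1) = (12 + 0)*(-4*(1 - 8) - 7*1) = 12*(-4*(-7) - 7) = 12*(28 - 7) = 12*21 = 252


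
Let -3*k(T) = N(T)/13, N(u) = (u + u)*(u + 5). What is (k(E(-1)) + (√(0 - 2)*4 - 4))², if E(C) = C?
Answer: -26768/1521 - 1184*I*√2/39 ≈ -17.599 - 42.934*I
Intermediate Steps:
N(u) = 2*u*(5 + u) (N(u) = (2*u)*(5 + u) = 2*u*(5 + u))
k(T) = -2*T*(5 + T)/39 (k(T) = -2*T*(5 + T)/(3*13) = -2*T*(5 + T)/39)
(k(E(-1)) + (√(0 - 2)*4 - 4))² = (-2/39*(-1)*(5 - 1) + (√(0 - 2)*4 - 4))² = (-2/39*(-1)*4 + (√(-2)*4 - 4))² = (8/39 + ((I*√2)*4 - 4))² = (8/39 + (4*I*√2 - 4))² = (8/39 + (-4 + 4*I*√2))² = (-148/39 + 4*I*√2)²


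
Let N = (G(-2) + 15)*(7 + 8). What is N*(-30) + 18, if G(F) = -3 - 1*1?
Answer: -4932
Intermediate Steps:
G(F) = -4 (G(F) = -3 - 1 = -4)
N = 165 (N = (-4 + 15)*(7 + 8) = 11*15 = 165)
N*(-30) + 18 = 165*(-30) + 18 = -4950 + 18 = -4932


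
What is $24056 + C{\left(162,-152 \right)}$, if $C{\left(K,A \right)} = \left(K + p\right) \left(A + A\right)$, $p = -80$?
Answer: $-872$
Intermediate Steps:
$C{\left(K,A \right)} = 2 A \left(-80 + K\right)$ ($C{\left(K,A \right)} = \left(K - 80\right) \left(A + A\right) = \left(-80 + K\right) 2 A = 2 A \left(-80 + K\right)$)
$24056 + C{\left(162,-152 \right)} = 24056 + 2 \left(-152\right) \left(-80 + 162\right) = 24056 + 2 \left(-152\right) 82 = 24056 - 24928 = -872$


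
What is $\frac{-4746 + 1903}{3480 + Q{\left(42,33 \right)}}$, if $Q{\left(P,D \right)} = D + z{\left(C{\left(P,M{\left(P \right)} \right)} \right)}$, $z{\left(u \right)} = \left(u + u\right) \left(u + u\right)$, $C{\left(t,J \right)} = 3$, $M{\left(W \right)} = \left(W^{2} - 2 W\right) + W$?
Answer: $- \frac{2843}{3549} \approx -0.80107$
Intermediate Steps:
$M{\left(W \right)} = W^{2} - W$
$z{\left(u \right)} = 4 u^{2}$ ($z{\left(u \right)} = 2 u 2 u = 4 u^{2}$)
$Q{\left(P,D \right)} = 36 + D$ ($Q{\left(P,D \right)} = D + 4 \cdot 3^{2} = D + 4 \cdot 9 = D + 36 = 36 + D$)
$\frac{-4746 + 1903}{3480 + Q{\left(42,33 \right)}} = \frac{-4746 + 1903}{3480 + \left(36 + 33\right)} = - \frac{2843}{3480 + 69} = - \frac{2843}{3549}$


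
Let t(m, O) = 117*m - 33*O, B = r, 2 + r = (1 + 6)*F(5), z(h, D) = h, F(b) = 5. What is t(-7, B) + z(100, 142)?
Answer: -1808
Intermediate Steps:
r = 33 (r = -2 + (1 + 6)*5 = -2 + 7*5 = -2 + 35 = 33)
B = 33
t(m, O) = -33*O + 117*m
t(-7, B) + z(100, 142) = (-33*33 + 117*(-7)) + 100 = (-1089 - 819) + 100 = -1908 + 100 = -1808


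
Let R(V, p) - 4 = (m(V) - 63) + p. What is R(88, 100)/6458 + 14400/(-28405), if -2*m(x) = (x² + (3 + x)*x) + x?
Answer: -63359639/36687898 ≈ -1.7270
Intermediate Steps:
m(x) = -x/2 - x²/2 - x*(3 + x)/2 (m(x) = -((x² + (3 + x)*x) + x)/2 = -((x² + x*(3 + x)) + x)/2 = -(x + x² + x*(3 + x))/2 = -x/2 - x²/2 - x*(3 + x)/2)
R(V, p) = -59 + p - V*(2 + V) (R(V, p) = 4 + ((-V*(2 + V) - 63) + p) = 4 + ((-63 - V*(2 + V)) + p) = 4 + (-63 + p - V*(2 + V)) = -59 + p - V*(2 + V))
R(88, 100)/6458 + 14400/(-28405) = (-59 + 100 - 1*88*(2 + 88))/6458 + 14400/(-28405) = (-59 + 100 - 1*88*90)*(1/6458) + 14400*(-1/28405) = (-59 + 100 - 7920)*(1/6458) - 2880/5681 = -7879*1/6458 - 2880/5681 = -7879/6458 - 2880/5681 = -63359639/36687898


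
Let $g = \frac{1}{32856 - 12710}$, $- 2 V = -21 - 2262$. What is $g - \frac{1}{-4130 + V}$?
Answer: $\frac{46269}{120412642} \approx 0.00038425$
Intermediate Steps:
$V = \frac{2283}{2}$ ($V = - \frac{-21 - 2262}{2} = \left(- \frac{1}{2}\right) \left(-2283\right) = \frac{2283}{2} \approx 1141.5$)
$g = \frac{1}{20146} \approx 4.9638 \cdot 10^{-5}$
$g - \frac{1}{-4130 + V} = \frac{1}{20146} - \frac{1}{-4130 + \frac{2283}{2}} = \frac{1}{20146} - \frac{1}{- \frac{5977}{2}} = \frac{1}{20146} - - \frac{2}{5977} = \frac{1}{20146} + \frac{2}{5977} = \frac{46269}{120412642}$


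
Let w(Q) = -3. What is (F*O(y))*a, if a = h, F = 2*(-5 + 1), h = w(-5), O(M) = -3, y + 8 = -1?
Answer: -72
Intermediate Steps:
y = -9 (y = -8 - 1 = -9)
h = -3
F = -8 (F = 2*(-4) = -8)
a = -3
(F*O(y))*a = -8*(-3)*(-3) = 24*(-3) = -72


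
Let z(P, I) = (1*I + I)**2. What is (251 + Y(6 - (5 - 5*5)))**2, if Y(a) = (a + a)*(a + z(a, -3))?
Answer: 12075625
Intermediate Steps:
z(P, I) = 4*I**2 (z(P, I) = (I + I)**2 = (2*I)**2 = 4*I**2)
Y(a) = 2*a*(36 + a) (Y(a) = (a + a)*(a + 4*(-3)**2) = (2*a)*(a + 4*9) = (2*a)*(a + 36) = (2*a)*(36 + a) = 2*a*(36 + a))
(251 + Y(6 - (5 - 5*5)))**2 = (251 + 2*(6 - (5 - 5*5))*(36 + (6 - (5 - 5*5))))**2 = (251 + 2*(6 - (5 - 25))*(36 + (6 - (5 - 25))))**2 = (251 + 2*(6 - 1*(-20))*(36 + (6 - 1*(-20))))**2 = (251 + 2*(6 + 20)*(36 + (6 + 20)))**2 = (251 + 2*26*(36 + 26))**2 = (251 + 2*26*62)**2 = (251 + 3224)**2 = 3475**2 = 12075625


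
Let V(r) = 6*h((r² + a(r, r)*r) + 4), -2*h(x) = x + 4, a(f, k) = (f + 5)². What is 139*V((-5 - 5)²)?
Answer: -463915836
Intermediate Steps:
a(f, k) = (5 + f)²
h(x) = -2 - x/2 (h(x) = -(x + 4)/2 = -(4 + x)/2 = -2 - x/2)
V(r) = -24 - 3*r² - 3*r*(5 + r)² (V(r) = 6*(-2 - ((r² + (5 + r)²*r) + 4)/2) = 6*(-2 - ((r² + r*(5 + r)²) + 4)/2) = 6*(-2 - (4 + r² + r*(5 + r)²)/2) = 6*(-2 + (-2 - r²/2 - r*(5 + r)²/2)) = 6*(-4 - r²/2 - r*(5 + r)²/2) = -24 - 3*r² - 3*r*(5 + r)²)
139*V((-5 - 5)²) = 139*(-24 - 3*(-5 - 5)⁴ - 3*(-5 - 5)²*(5 + (-5 - 5)²)²) = 139*(-24 - 3*((-10)²)² - 3*(-10)²*(5 + (-10)²)²) = 139*(-24 - 3*100² - 3*100*(5 + 100)²) = 139*(-24 - 3*10000 - 3*100*105²) = 139*(-24 - 30000 - 3*100*11025) = 139*(-24 - 30000 - 3307500) = 139*(-3337524) = -463915836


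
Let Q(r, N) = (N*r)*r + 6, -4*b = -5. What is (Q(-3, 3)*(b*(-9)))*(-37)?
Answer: 54945/4 ≈ 13736.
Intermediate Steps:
b = 5/4 (b = -¼*(-5) = 5/4 ≈ 1.2500)
Q(r, N) = 6 + N*r² (Q(r, N) = N*r² + 6 = 6 + N*r²)
(Q(-3, 3)*(b*(-9)))*(-37) = ((6 + 3*(-3)²)*((5/4)*(-9)))*(-37) = ((6 + 3*9)*(-45/4))*(-37) = ((6 + 27)*(-45/4))*(-37) = (33*(-45/4))*(-37) = -1485/4*(-37) = 54945/4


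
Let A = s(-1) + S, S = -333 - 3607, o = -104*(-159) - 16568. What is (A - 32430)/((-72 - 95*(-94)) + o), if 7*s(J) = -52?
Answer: -127321/30891 ≈ -4.1216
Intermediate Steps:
s(J) = -52/7 (s(J) = (⅐)*(-52) = -52/7)
o = -32 (o = 16536 - 16568 = -32)
S = -3940
A = -27632/7 (A = -52/7 - 3940 = -27632/7 ≈ -3947.4)
(A - 32430)/((-72 - 95*(-94)) + o) = (-27632/7 - 32430)/((-72 - 95*(-94)) - 32) = -254642/(7*((-72 + 8930) - 32)) = -254642/(7*(8858 - 32)) = -254642/7/8826 = -254642/7*1/8826 = -127321/30891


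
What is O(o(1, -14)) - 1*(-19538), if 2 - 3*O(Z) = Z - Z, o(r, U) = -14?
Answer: 58616/3 ≈ 19539.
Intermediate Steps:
O(Z) = ⅔ (O(Z) = ⅔ - (Z - Z)/3 = ⅔ - ⅓*0 = ⅔ + 0 = ⅔)
O(o(1, -14)) - 1*(-19538) = ⅔ - 1*(-19538) = ⅔ + 19538 = 58616/3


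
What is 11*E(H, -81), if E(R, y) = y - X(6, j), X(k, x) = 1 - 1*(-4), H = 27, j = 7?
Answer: -946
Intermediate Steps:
X(k, x) = 5 (X(k, x) = 1 + 4 = 5)
E(R, y) = -5 + y (E(R, y) = y - 1*5 = y - 5 = -5 + y)
11*E(H, -81) = 11*(-5 - 81) = 11*(-86) = -946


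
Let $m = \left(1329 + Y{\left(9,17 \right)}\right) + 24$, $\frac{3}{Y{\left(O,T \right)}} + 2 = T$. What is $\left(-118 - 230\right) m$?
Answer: $- \frac{2354568}{5} \approx -4.7091 \cdot 10^{5}$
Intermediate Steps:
$Y{\left(O,T \right)} = \frac{3}{-2 + T}$
$m = \frac{6766}{5}$ ($m = \left(1329 + \frac{3}{-2 + 17}\right) + 24 = \left(1329 + \frac{3}{15}\right) + 24 = \left(1329 + 3 \cdot \frac{1}{15}\right) + 24 = \left(1329 + \frac{1}{5}\right) + 24 = \frac{6646}{5} + 24 = \frac{6766}{5} \approx 1353.2$)
$\left(-118 - 230\right) m = \left(-118 - 230\right) \frac{6766}{5} = \left(-348\right) \frac{6766}{5} = - \frac{2354568}{5}$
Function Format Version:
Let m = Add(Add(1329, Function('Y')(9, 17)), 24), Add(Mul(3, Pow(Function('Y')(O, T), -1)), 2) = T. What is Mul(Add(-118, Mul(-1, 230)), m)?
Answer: Rational(-2354568, 5) ≈ -4.7091e+5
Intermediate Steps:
Function('Y')(O, T) = Mul(3, Pow(Add(-2, T), -1))
m = Rational(6766, 5) (m = Add(Add(1329, Mul(3, Pow(Add(-2, 17), -1))), 24) = Add(Add(1329, Mul(3, Pow(15, -1))), 24) = Add(Add(1329, Mul(3, Rational(1, 15))), 24) = Add(Add(1329, Rational(1, 5)), 24) = Add(Rational(6646, 5), 24) = Rational(6766, 5) ≈ 1353.2)
Mul(Add(-118, Mul(-1, 230)), m) = Mul(Add(-118, Mul(-1, 230)), Rational(6766, 5)) = Mul(Add(-118, -230), Rational(6766, 5)) = Mul(-348, Rational(6766, 5)) = Rational(-2354568, 5)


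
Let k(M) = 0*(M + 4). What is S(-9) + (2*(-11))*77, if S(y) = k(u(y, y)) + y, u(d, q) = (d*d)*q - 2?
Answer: -1703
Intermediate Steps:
u(d, q) = -2 + q*d² (u(d, q) = d²*q - 2 = q*d² - 2 = -2 + q*d²)
k(M) = 0 (k(M) = 0*(4 + M) = 0)
S(y) = y (S(y) = 0 + y = y)
S(-9) + (2*(-11))*77 = -9 + (2*(-11))*77 = -9 - 22*77 = -9 - 1694 = -1703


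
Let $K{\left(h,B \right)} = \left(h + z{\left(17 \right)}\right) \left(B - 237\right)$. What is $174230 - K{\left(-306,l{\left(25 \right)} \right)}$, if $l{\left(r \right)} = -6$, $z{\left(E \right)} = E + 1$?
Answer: $104246$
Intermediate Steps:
$z{\left(E \right)} = 1 + E$
$K{\left(h,B \right)} = \left(-237 + B\right) \left(18 + h\right)$ ($K{\left(h,B \right)} = \left(h + \left(1 + 17\right)\right) \left(B - 237\right) = \left(h + 18\right) \left(-237 + B\right) = \left(18 + h\right) \left(-237 + B\right) = \left(-237 + B\right) \left(18 + h\right)$)
$174230 - K{\left(-306,l{\left(25 \right)} \right)} = 174230 - \left(-4266 - -72522 + 18 \left(-6\right) - -1836\right) = 174230 - \left(-4266 + 72522 - 108 + 1836\right) = 174230 - 69984 = 104246$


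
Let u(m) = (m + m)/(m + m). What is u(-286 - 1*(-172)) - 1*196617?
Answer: -196616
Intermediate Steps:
u(m) = 1 (u(m) = (2*m)/((2*m)) = (2*m)*(1/(2*m)) = 1)
u(-286 - 1*(-172)) - 1*196617 = 1 - 1*196617 = 1 - 196617 = -196616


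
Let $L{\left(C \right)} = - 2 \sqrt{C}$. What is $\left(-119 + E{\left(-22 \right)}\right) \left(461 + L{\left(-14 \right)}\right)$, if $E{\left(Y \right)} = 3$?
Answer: $-53476 + 232 i \sqrt{14} \approx -53476.0 + 868.06 i$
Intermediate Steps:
$\left(-119 + E{\left(-22 \right)}\right) \left(461 + L{\left(-14 \right)}\right) = \left(-119 + 3\right) \left(461 - 2 \sqrt{-14}\right) = - 116 \left(461 - 2 i \sqrt{14}\right) = -53476 + 232 i \sqrt{14}$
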